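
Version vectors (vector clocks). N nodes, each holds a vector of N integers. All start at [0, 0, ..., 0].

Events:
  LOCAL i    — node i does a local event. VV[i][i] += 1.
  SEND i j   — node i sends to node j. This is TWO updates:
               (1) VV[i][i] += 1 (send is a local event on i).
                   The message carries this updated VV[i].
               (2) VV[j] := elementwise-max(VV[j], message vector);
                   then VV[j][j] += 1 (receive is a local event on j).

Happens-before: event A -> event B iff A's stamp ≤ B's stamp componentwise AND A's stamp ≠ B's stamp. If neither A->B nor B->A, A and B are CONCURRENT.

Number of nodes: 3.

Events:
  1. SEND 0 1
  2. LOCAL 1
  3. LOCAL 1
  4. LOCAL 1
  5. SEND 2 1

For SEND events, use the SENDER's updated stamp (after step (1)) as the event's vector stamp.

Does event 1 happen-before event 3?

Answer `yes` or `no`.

Initial: VV[0]=[0, 0, 0]
Initial: VV[1]=[0, 0, 0]
Initial: VV[2]=[0, 0, 0]
Event 1: SEND 0->1: VV[0][0]++ -> VV[0]=[1, 0, 0], msg_vec=[1, 0, 0]; VV[1]=max(VV[1],msg_vec) then VV[1][1]++ -> VV[1]=[1, 1, 0]
Event 2: LOCAL 1: VV[1][1]++ -> VV[1]=[1, 2, 0]
Event 3: LOCAL 1: VV[1][1]++ -> VV[1]=[1, 3, 0]
Event 4: LOCAL 1: VV[1][1]++ -> VV[1]=[1, 4, 0]
Event 5: SEND 2->1: VV[2][2]++ -> VV[2]=[0, 0, 1], msg_vec=[0, 0, 1]; VV[1]=max(VV[1],msg_vec) then VV[1][1]++ -> VV[1]=[1, 5, 1]
Event 1 stamp: [1, 0, 0]
Event 3 stamp: [1, 3, 0]
[1, 0, 0] <= [1, 3, 0]? True. Equal? False. Happens-before: True

Answer: yes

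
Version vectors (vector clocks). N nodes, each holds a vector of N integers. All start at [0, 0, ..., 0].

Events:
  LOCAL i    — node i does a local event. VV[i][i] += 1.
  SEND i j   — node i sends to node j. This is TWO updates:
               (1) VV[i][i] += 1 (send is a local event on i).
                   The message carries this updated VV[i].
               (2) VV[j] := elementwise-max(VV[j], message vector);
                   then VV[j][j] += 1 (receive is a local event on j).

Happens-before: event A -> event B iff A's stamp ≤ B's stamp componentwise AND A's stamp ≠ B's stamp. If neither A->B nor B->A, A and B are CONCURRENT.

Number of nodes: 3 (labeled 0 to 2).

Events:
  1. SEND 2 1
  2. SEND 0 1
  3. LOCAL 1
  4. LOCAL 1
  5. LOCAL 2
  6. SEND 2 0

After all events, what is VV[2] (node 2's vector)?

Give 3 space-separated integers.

Initial: VV[0]=[0, 0, 0]
Initial: VV[1]=[0, 0, 0]
Initial: VV[2]=[0, 0, 0]
Event 1: SEND 2->1: VV[2][2]++ -> VV[2]=[0, 0, 1], msg_vec=[0, 0, 1]; VV[1]=max(VV[1],msg_vec) then VV[1][1]++ -> VV[1]=[0, 1, 1]
Event 2: SEND 0->1: VV[0][0]++ -> VV[0]=[1, 0, 0], msg_vec=[1, 0, 0]; VV[1]=max(VV[1],msg_vec) then VV[1][1]++ -> VV[1]=[1, 2, 1]
Event 3: LOCAL 1: VV[1][1]++ -> VV[1]=[1, 3, 1]
Event 4: LOCAL 1: VV[1][1]++ -> VV[1]=[1, 4, 1]
Event 5: LOCAL 2: VV[2][2]++ -> VV[2]=[0, 0, 2]
Event 6: SEND 2->0: VV[2][2]++ -> VV[2]=[0, 0, 3], msg_vec=[0, 0, 3]; VV[0]=max(VV[0],msg_vec) then VV[0][0]++ -> VV[0]=[2, 0, 3]
Final vectors: VV[0]=[2, 0, 3]; VV[1]=[1, 4, 1]; VV[2]=[0, 0, 3]

Answer: 0 0 3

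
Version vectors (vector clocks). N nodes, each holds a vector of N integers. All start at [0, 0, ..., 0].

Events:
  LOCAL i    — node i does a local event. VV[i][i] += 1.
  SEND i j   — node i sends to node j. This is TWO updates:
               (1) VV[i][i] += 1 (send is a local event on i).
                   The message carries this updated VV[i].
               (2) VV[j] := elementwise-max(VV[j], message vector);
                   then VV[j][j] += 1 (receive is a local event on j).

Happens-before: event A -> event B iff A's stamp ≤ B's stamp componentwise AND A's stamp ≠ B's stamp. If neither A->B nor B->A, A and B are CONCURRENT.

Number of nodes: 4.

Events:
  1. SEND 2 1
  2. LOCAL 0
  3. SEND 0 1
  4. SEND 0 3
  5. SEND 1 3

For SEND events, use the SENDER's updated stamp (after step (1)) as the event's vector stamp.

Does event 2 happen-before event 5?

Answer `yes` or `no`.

Initial: VV[0]=[0, 0, 0, 0]
Initial: VV[1]=[0, 0, 0, 0]
Initial: VV[2]=[0, 0, 0, 0]
Initial: VV[3]=[0, 0, 0, 0]
Event 1: SEND 2->1: VV[2][2]++ -> VV[2]=[0, 0, 1, 0], msg_vec=[0, 0, 1, 0]; VV[1]=max(VV[1],msg_vec) then VV[1][1]++ -> VV[1]=[0, 1, 1, 0]
Event 2: LOCAL 0: VV[0][0]++ -> VV[0]=[1, 0, 0, 0]
Event 3: SEND 0->1: VV[0][0]++ -> VV[0]=[2, 0, 0, 0], msg_vec=[2, 0, 0, 0]; VV[1]=max(VV[1],msg_vec) then VV[1][1]++ -> VV[1]=[2, 2, 1, 0]
Event 4: SEND 0->3: VV[0][0]++ -> VV[0]=[3, 0, 0, 0], msg_vec=[3, 0, 0, 0]; VV[3]=max(VV[3],msg_vec) then VV[3][3]++ -> VV[3]=[3, 0, 0, 1]
Event 5: SEND 1->3: VV[1][1]++ -> VV[1]=[2, 3, 1, 0], msg_vec=[2, 3, 1, 0]; VV[3]=max(VV[3],msg_vec) then VV[3][3]++ -> VV[3]=[3, 3, 1, 2]
Event 2 stamp: [1, 0, 0, 0]
Event 5 stamp: [2, 3, 1, 0]
[1, 0, 0, 0] <= [2, 3, 1, 0]? True. Equal? False. Happens-before: True

Answer: yes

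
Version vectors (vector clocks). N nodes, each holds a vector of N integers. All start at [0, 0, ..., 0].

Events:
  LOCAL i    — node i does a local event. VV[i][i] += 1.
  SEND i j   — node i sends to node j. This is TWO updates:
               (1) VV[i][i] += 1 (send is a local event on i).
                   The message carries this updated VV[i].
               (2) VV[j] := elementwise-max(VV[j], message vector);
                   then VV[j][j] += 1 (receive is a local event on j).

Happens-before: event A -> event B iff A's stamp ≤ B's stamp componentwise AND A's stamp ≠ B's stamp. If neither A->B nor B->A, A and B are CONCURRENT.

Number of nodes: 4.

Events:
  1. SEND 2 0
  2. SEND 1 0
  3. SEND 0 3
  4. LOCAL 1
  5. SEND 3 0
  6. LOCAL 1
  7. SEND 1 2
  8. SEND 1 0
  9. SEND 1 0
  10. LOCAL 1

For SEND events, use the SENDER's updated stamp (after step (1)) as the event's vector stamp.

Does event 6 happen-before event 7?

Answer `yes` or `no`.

Initial: VV[0]=[0, 0, 0, 0]
Initial: VV[1]=[0, 0, 0, 0]
Initial: VV[2]=[0, 0, 0, 0]
Initial: VV[3]=[0, 0, 0, 0]
Event 1: SEND 2->0: VV[2][2]++ -> VV[2]=[0, 0, 1, 0], msg_vec=[0, 0, 1, 0]; VV[0]=max(VV[0],msg_vec) then VV[0][0]++ -> VV[0]=[1, 0, 1, 0]
Event 2: SEND 1->0: VV[1][1]++ -> VV[1]=[0, 1, 0, 0], msg_vec=[0, 1, 0, 0]; VV[0]=max(VV[0],msg_vec) then VV[0][0]++ -> VV[0]=[2, 1, 1, 0]
Event 3: SEND 0->3: VV[0][0]++ -> VV[0]=[3, 1, 1, 0], msg_vec=[3, 1, 1, 0]; VV[3]=max(VV[3],msg_vec) then VV[3][3]++ -> VV[3]=[3, 1, 1, 1]
Event 4: LOCAL 1: VV[1][1]++ -> VV[1]=[0, 2, 0, 0]
Event 5: SEND 3->0: VV[3][3]++ -> VV[3]=[3, 1, 1, 2], msg_vec=[3, 1, 1, 2]; VV[0]=max(VV[0],msg_vec) then VV[0][0]++ -> VV[0]=[4, 1, 1, 2]
Event 6: LOCAL 1: VV[1][1]++ -> VV[1]=[0, 3, 0, 0]
Event 7: SEND 1->2: VV[1][1]++ -> VV[1]=[0, 4, 0, 0], msg_vec=[0, 4, 0, 0]; VV[2]=max(VV[2],msg_vec) then VV[2][2]++ -> VV[2]=[0, 4, 2, 0]
Event 8: SEND 1->0: VV[1][1]++ -> VV[1]=[0, 5, 0, 0], msg_vec=[0, 5, 0, 0]; VV[0]=max(VV[0],msg_vec) then VV[0][0]++ -> VV[0]=[5, 5, 1, 2]
Event 9: SEND 1->0: VV[1][1]++ -> VV[1]=[0, 6, 0, 0], msg_vec=[0, 6, 0, 0]; VV[0]=max(VV[0],msg_vec) then VV[0][0]++ -> VV[0]=[6, 6, 1, 2]
Event 10: LOCAL 1: VV[1][1]++ -> VV[1]=[0, 7, 0, 0]
Event 6 stamp: [0, 3, 0, 0]
Event 7 stamp: [0, 4, 0, 0]
[0, 3, 0, 0] <= [0, 4, 0, 0]? True. Equal? False. Happens-before: True

Answer: yes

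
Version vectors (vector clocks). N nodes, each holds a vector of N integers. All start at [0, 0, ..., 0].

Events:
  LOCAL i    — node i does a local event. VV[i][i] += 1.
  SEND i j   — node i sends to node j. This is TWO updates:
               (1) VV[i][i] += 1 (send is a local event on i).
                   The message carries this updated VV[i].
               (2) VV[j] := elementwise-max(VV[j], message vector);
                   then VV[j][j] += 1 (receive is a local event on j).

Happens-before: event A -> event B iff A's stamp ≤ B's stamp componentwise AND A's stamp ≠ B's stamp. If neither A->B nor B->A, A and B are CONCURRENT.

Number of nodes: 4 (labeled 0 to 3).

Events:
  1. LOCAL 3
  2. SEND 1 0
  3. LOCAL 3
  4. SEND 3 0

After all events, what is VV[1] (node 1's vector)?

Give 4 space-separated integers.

Initial: VV[0]=[0, 0, 0, 0]
Initial: VV[1]=[0, 0, 0, 0]
Initial: VV[2]=[0, 0, 0, 0]
Initial: VV[3]=[0, 0, 0, 0]
Event 1: LOCAL 3: VV[3][3]++ -> VV[3]=[0, 0, 0, 1]
Event 2: SEND 1->0: VV[1][1]++ -> VV[1]=[0, 1, 0, 0], msg_vec=[0, 1, 0, 0]; VV[0]=max(VV[0],msg_vec) then VV[0][0]++ -> VV[0]=[1, 1, 0, 0]
Event 3: LOCAL 3: VV[3][3]++ -> VV[3]=[0, 0, 0, 2]
Event 4: SEND 3->0: VV[3][3]++ -> VV[3]=[0, 0, 0, 3], msg_vec=[0, 0, 0, 3]; VV[0]=max(VV[0],msg_vec) then VV[0][0]++ -> VV[0]=[2, 1, 0, 3]
Final vectors: VV[0]=[2, 1, 0, 3]; VV[1]=[0, 1, 0, 0]; VV[2]=[0, 0, 0, 0]; VV[3]=[0, 0, 0, 3]

Answer: 0 1 0 0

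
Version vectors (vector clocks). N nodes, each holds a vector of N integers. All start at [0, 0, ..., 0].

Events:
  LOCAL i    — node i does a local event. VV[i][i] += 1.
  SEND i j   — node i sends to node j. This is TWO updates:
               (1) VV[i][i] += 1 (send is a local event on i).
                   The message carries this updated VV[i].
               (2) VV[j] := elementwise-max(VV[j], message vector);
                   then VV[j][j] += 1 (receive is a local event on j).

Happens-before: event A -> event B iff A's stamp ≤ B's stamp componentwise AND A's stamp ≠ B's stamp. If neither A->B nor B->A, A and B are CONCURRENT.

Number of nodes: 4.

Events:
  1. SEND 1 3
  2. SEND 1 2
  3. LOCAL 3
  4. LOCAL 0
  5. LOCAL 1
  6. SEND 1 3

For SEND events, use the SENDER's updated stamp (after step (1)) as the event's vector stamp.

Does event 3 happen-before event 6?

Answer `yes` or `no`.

Answer: no

Derivation:
Initial: VV[0]=[0, 0, 0, 0]
Initial: VV[1]=[0, 0, 0, 0]
Initial: VV[2]=[0, 0, 0, 0]
Initial: VV[3]=[0, 0, 0, 0]
Event 1: SEND 1->3: VV[1][1]++ -> VV[1]=[0, 1, 0, 0], msg_vec=[0, 1, 0, 0]; VV[3]=max(VV[3],msg_vec) then VV[3][3]++ -> VV[3]=[0, 1, 0, 1]
Event 2: SEND 1->2: VV[1][1]++ -> VV[1]=[0, 2, 0, 0], msg_vec=[0, 2, 0, 0]; VV[2]=max(VV[2],msg_vec) then VV[2][2]++ -> VV[2]=[0, 2, 1, 0]
Event 3: LOCAL 3: VV[3][3]++ -> VV[3]=[0, 1, 0, 2]
Event 4: LOCAL 0: VV[0][0]++ -> VV[0]=[1, 0, 0, 0]
Event 5: LOCAL 1: VV[1][1]++ -> VV[1]=[0, 3, 0, 0]
Event 6: SEND 1->3: VV[1][1]++ -> VV[1]=[0, 4, 0, 0], msg_vec=[0, 4, 0, 0]; VV[3]=max(VV[3],msg_vec) then VV[3][3]++ -> VV[3]=[0, 4, 0, 3]
Event 3 stamp: [0, 1, 0, 2]
Event 6 stamp: [0, 4, 0, 0]
[0, 1, 0, 2] <= [0, 4, 0, 0]? False. Equal? False. Happens-before: False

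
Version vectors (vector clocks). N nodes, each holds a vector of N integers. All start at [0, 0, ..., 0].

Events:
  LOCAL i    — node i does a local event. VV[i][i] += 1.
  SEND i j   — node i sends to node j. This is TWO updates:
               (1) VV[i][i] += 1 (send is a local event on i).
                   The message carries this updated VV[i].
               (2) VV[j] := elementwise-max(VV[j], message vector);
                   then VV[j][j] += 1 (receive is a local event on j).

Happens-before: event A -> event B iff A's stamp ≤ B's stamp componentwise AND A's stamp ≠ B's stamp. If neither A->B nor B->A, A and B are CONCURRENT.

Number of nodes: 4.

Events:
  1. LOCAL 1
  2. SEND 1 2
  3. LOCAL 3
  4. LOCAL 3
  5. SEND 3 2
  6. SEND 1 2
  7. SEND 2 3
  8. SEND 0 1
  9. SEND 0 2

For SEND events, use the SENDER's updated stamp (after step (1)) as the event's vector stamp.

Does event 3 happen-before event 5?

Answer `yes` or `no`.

Answer: yes

Derivation:
Initial: VV[0]=[0, 0, 0, 0]
Initial: VV[1]=[0, 0, 0, 0]
Initial: VV[2]=[0, 0, 0, 0]
Initial: VV[3]=[0, 0, 0, 0]
Event 1: LOCAL 1: VV[1][1]++ -> VV[1]=[0, 1, 0, 0]
Event 2: SEND 1->2: VV[1][1]++ -> VV[1]=[0, 2, 0, 0], msg_vec=[0, 2, 0, 0]; VV[2]=max(VV[2],msg_vec) then VV[2][2]++ -> VV[2]=[0, 2, 1, 0]
Event 3: LOCAL 3: VV[3][3]++ -> VV[3]=[0, 0, 0, 1]
Event 4: LOCAL 3: VV[3][3]++ -> VV[3]=[0, 0, 0, 2]
Event 5: SEND 3->2: VV[3][3]++ -> VV[3]=[0, 0, 0, 3], msg_vec=[0, 0, 0, 3]; VV[2]=max(VV[2],msg_vec) then VV[2][2]++ -> VV[2]=[0, 2, 2, 3]
Event 6: SEND 1->2: VV[1][1]++ -> VV[1]=[0, 3, 0, 0], msg_vec=[0, 3, 0, 0]; VV[2]=max(VV[2],msg_vec) then VV[2][2]++ -> VV[2]=[0, 3, 3, 3]
Event 7: SEND 2->3: VV[2][2]++ -> VV[2]=[0, 3, 4, 3], msg_vec=[0, 3, 4, 3]; VV[3]=max(VV[3],msg_vec) then VV[3][3]++ -> VV[3]=[0, 3, 4, 4]
Event 8: SEND 0->1: VV[0][0]++ -> VV[0]=[1, 0, 0, 0], msg_vec=[1, 0, 0, 0]; VV[1]=max(VV[1],msg_vec) then VV[1][1]++ -> VV[1]=[1, 4, 0, 0]
Event 9: SEND 0->2: VV[0][0]++ -> VV[0]=[2, 0, 0, 0], msg_vec=[2, 0, 0, 0]; VV[2]=max(VV[2],msg_vec) then VV[2][2]++ -> VV[2]=[2, 3, 5, 3]
Event 3 stamp: [0, 0, 0, 1]
Event 5 stamp: [0, 0, 0, 3]
[0, 0, 0, 1] <= [0, 0, 0, 3]? True. Equal? False. Happens-before: True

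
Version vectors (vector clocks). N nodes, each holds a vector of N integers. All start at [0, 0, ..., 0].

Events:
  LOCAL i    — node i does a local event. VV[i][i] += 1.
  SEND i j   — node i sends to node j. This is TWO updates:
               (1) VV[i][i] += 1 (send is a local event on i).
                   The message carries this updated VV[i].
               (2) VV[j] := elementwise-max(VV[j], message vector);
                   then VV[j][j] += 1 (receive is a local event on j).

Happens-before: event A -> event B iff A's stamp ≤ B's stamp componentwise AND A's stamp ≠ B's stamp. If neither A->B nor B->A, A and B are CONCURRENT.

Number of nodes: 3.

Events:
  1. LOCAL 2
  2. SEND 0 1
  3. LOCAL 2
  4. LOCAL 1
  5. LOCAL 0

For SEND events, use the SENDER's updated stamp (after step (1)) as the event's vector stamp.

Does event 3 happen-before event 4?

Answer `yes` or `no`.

Answer: no

Derivation:
Initial: VV[0]=[0, 0, 0]
Initial: VV[1]=[0, 0, 0]
Initial: VV[2]=[0, 0, 0]
Event 1: LOCAL 2: VV[2][2]++ -> VV[2]=[0, 0, 1]
Event 2: SEND 0->1: VV[0][0]++ -> VV[0]=[1, 0, 0], msg_vec=[1, 0, 0]; VV[1]=max(VV[1],msg_vec) then VV[1][1]++ -> VV[1]=[1, 1, 0]
Event 3: LOCAL 2: VV[2][2]++ -> VV[2]=[0, 0, 2]
Event 4: LOCAL 1: VV[1][1]++ -> VV[1]=[1, 2, 0]
Event 5: LOCAL 0: VV[0][0]++ -> VV[0]=[2, 0, 0]
Event 3 stamp: [0, 0, 2]
Event 4 stamp: [1, 2, 0]
[0, 0, 2] <= [1, 2, 0]? False. Equal? False. Happens-before: False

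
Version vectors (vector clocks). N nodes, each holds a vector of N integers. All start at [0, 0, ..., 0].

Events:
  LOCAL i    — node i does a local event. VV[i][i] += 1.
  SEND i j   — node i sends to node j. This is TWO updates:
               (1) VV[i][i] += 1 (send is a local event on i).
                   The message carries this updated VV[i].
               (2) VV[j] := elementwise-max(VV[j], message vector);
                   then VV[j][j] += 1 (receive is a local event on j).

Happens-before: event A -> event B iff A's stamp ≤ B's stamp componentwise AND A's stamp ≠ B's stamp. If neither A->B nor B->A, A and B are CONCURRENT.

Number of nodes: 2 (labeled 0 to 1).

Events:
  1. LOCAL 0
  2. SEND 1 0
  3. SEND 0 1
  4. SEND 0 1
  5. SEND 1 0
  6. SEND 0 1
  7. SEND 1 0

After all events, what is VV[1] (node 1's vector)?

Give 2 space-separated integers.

Answer: 6 6

Derivation:
Initial: VV[0]=[0, 0]
Initial: VV[1]=[0, 0]
Event 1: LOCAL 0: VV[0][0]++ -> VV[0]=[1, 0]
Event 2: SEND 1->0: VV[1][1]++ -> VV[1]=[0, 1], msg_vec=[0, 1]; VV[0]=max(VV[0],msg_vec) then VV[0][0]++ -> VV[0]=[2, 1]
Event 3: SEND 0->1: VV[0][0]++ -> VV[0]=[3, 1], msg_vec=[3, 1]; VV[1]=max(VV[1],msg_vec) then VV[1][1]++ -> VV[1]=[3, 2]
Event 4: SEND 0->1: VV[0][0]++ -> VV[0]=[4, 1], msg_vec=[4, 1]; VV[1]=max(VV[1],msg_vec) then VV[1][1]++ -> VV[1]=[4, 3]
Event 5: SEND 1->0: VV[1][1]++ -> VV[1]=[4, 4], msg_vec=[4, 4]; VV[0]=max(VV[0],msg_vec) then VV[0][0]++ -> VV[0]=[5, 4]
Event 6: SEND 0->1: VV[0][0]++ -> VV[0]=[6, 4], msg_vec=[6, 4]; VV[1]=max(VV[1],msg_vec) then VV[1][1]++ -> VV[1]=[6, 5]
Event 7: SEND 1->0: VV[1][1]++ -> VV[1]=[6, 6], msg_vec=[6, 6]; VV[0]=max(VV[0],msg_vec) then VV[0][0]++ -> VV[0]=[7, 6]
Final vectors: VV[0]=[7, 6]; VV[1]=[6, 6]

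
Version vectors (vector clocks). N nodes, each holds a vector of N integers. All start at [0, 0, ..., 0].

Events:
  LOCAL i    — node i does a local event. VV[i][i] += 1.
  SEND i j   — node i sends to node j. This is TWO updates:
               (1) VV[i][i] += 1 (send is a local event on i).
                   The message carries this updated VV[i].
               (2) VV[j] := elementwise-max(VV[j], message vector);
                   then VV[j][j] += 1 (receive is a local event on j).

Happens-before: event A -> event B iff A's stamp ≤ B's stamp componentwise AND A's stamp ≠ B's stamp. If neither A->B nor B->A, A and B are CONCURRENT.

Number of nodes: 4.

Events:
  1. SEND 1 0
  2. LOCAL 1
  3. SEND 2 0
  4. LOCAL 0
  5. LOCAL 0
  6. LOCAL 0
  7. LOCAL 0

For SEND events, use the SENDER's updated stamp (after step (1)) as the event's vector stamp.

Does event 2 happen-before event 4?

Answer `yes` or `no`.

Answer: no

Derivation:
Initial: VV[0]=[0, 0, 0, 0]
Initial: VV[1]=[0, 0, 0, 0]
Initial: VV[2]=[0, 0, 0, 0]
Initial: VV[3]=[0, 0, 0, 0]
Event 1: SEND 1->0: VV[1][1]++ -> VV[1]=[0, 1, 0, 0], msg_vec=[0, 1, 0, 0]; VV[0]=max(VV[0],msg_vec) then VV[0][0]++ -> VV[0]=[1, 1, 0, 0]
Event 2: LOCAL 1: VV[1][1]++ -> VV[1]=[0, 2, 0, 0]
Event 3: SEND 2->0: VV[2][2]++ -> VV[2]=[0, 0, 1, 0], msg_vec=[0, 0, 1, 0]; VV[0]=max(VV[0],msg_vec) then VV[0][0]++ -> VV[0]=[2, 1, 1, 0]
Event 4: LOCAL 0: VV[0][0]++ -> VV[0]=[3, 1, 1, 0]
Event 5: LOCAL 0: VV[0][0]++ -> VV[0]=[4, 1, 1, 0]
Event 6: LOCAL 0: VV[0][0]++ -> VV[0]=[5, 1, 1, 0]
Event 7: LOCAL 0: VV[0][0]++ -> VV[0]=[6, 1, 1, 0]
Event 2 stamp: [0, 2, 0, 0]
Event 4 stamp: [3, 1, 1, 0]
[0, 2, 0, 0] <= [3, 1, 1, 0]? False. Equal? False. Happens-before: False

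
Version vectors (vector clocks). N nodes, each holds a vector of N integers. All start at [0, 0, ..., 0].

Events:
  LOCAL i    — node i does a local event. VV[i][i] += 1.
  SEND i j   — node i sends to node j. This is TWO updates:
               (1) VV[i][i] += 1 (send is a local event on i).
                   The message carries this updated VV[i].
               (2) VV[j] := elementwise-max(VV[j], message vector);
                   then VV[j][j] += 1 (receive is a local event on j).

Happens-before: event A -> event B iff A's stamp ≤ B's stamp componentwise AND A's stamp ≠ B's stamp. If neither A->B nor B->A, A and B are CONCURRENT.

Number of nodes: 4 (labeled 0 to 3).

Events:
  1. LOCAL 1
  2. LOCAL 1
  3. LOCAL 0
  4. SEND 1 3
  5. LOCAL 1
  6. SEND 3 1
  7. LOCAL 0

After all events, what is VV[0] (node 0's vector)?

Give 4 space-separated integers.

Answer: 2 0 0 0

Derivation:
Initial: VV[0]=[0, 0, 0, 0]
Initial: VV[1]=[0, 0, 0, 0]
Initial: VV[2]=[0, 0, 0, 0]
Initial: VV[3]=[0, 0, 0, 0]
Event 1: LOCAL 1: VV[1][1]++ -> VV[1]=[0, 1, 0, 0]
Event 2: LOCAL 1: VV[1][1]++ -> VV[1]=[0, 2, 0, 0]
Event 3: LOCAL 0: VV[0][0]++ -> VV[0]=[1, 0, 0, 0]
Event 4: SEND 1->3: VV[1][1]++ -> VV[1]=[0, 3, 0, 0], msg_vec=[0, 3, 0, 0]; VV[3]=max(VV[3],msg_vec) then VV[3][3]++ -> VV[3]=[0, 3, 0, 1]
Event 5: LOCAL 1: VV[1][1]++ -> VV[1]=[0, 4, 0, 0]
Event 6: SEND 3->1: VV[3][3]++ -> VV[3]=[0, 3, 0, 2], msg_vec=[0, 3, 0, 2]; VV[1]=max(VV[1],msg_vec) then VV[1][1]++ -> VV[1]=[0, 5, 0, 2]
Event 7: LOCAL 0: VV[0][0]++ -> VV[0]=[2, 0, 0, 0]
Final vectors: VV[0]=[2, 0, 0, 0]; VV[1]=[0, 5, 0, 2]; VV[2]=[0, 0, 0, 0]; VV[3]=[0, 3, 0, 2]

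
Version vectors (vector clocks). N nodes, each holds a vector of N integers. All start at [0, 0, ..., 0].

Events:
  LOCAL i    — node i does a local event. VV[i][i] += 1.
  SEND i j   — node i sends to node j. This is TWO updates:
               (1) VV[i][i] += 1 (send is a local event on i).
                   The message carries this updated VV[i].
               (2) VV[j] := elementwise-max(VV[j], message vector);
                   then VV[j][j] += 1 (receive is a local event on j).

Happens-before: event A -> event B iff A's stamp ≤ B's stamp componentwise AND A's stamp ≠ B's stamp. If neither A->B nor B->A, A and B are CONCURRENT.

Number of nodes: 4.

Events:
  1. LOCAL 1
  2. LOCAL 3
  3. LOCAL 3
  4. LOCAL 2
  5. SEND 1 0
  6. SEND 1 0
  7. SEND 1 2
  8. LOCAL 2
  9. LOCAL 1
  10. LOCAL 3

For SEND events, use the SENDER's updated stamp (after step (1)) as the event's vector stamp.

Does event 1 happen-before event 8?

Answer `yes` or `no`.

Initial: VV[0]=[0, 0, 0, 0]
Initial: VV[1]=[0, 0, 0, 0]
Initial: VV[2]=[0, 0, 0, 0]
Initial: VV[3]=[0, 0, 0, 0]
Event 1: LOCAL 1: VV[1][1]++ -> VV[1]=[0, 1, 0, 0]
Event 2: LOCAL 3: VV[3][3]++ -> VV[3]=[0, 0, 0, 1]
Event 3: LOCAL 3: VV[3][3]++ -> VV[3]=[0, 0, 0, 2]
Event 4: LOCAL 2: VV[2][2]++ -> VV[2]=[0, 0, 1, 0]
Event 5: SEND 1->0: VV[1][1]++ -> VV[1]=[0, 2, 0, 0], msg_vec=[0, 2, 0, 0]; VV[0]=max(VV[0],msg_vec) then VV[0][0]++ -> VV[0]=[1, 2, 0, 0]
Event 6: SEND 1->0: VV[1][1]++ -> VV[1]=[0, 3, 0, 0], msg_vec=[0, 3, 0, 0]; VV[0]=max(VV[0],msg_vec) then VV[0][0]++ -> VV[0]=[2, 3, 0, 0]
Event 7: SEND 1->2: VV[1][1]++ -> VV[1]=[0, 4, 0, 0], msg_vec=[0, 4, 0, 0]; VV[2]=max(VV[2],msg_vec) then VV[2][2]++ -> VV[2]=[0, 4, 2, 0]
Event 8: LOCAL 2: VV[2][2]++ -> VV[2]=[0, 4, 3, 0]
Event 9: LOCAL 1: VV[1][1]++ -> VV[1]=[0, 5, 0, 0]
Event 10: LOCAL 3: VV[3][3]++ -> VV[3]=[0, 0, 0, 3]
Event 1 stamp: [0, 1, 0, 0]
Event 8 stamp: [0, 4, 3, 0]
[0, 1, 0, 0] <= [0, 4, 3, 0]? True. Equal? False. Happens-before: True

Answer: yes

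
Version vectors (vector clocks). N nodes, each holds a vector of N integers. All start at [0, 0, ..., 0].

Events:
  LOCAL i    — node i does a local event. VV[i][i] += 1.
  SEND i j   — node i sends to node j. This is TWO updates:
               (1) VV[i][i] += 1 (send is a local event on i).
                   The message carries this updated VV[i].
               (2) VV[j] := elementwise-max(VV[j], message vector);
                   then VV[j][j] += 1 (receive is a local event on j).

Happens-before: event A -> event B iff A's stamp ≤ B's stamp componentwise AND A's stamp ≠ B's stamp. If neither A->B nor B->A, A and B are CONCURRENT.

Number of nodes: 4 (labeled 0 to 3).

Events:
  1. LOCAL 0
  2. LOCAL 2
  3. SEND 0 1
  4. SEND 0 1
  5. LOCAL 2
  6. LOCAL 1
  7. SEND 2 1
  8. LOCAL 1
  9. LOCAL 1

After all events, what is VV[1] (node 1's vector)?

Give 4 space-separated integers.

Initial: VV[0]=[0, 0, 0, 0]
Initial: VV[1]=[0, 0, 0, 0]
Initial: VV[2]=[0, 0, 0, 0]
Initial: VV[3]=[0, 0, 0, 0]
Event 1: LOCAL 0: VV[0][0]++ -> VV[0]=[1, 0, 0, 0]
Event 2: LOCAL 2: VV[2][2]++ -> VV[2]=[0, 0, 1, 0]
Event 3: SEND 0->1: VV[0][0]++ -> VV[0]=[2, 0, 0, 0], msg_vec=[2, 0, 0, 0]; VV[1]=max(VV[1],msg_vec) then VV[1][1]++ -> VV[1]=[2, 1, 0, 0]
Event 4: SEND 0->1: VV[0][0]++ -> VV[0]=[3, 0, 0, 0], msg_vec=[3, 0, 0, 0]; VV[1]=max(VV[1],msg_vec) then VV[1][1]++ -> VV[1]=[3, 2, 0, 0]
Event 5: LOCAL 2: VV[2][2]++ -> VV[2]=[0, 0, 2, 0]
Event 6: LOCAL 1: VV[1][1]++ -> VV[1]=[3, 3, 0, 0]
Event 7: SEND 2->1: VV[2][2]++ -> VV[2]=[0, 0, 3, 0], msg_vec=[0, 0, 3, 0]; VV[1]=max(VV[1],msg_vec) then VV[1][1]++ -> VV[1]=[3, 4, 3, 0]
Event 8: LOCAL 1: VV[1][1]++ -> VV[1]=[3, 5, 3, 0]
Event 9: LOCAL 1: VV[1][1]++ -> VV[1]=[3, 6, 3, 0]
Final vectors: VV[0]=[3, 0, 0, 0]; VV[1]=[3, 6, 3, 0]; VV[2]=[0, 0, 3, 0]; VV[3]=[0, 0, 0, 0]

Answer: 3 6 3 0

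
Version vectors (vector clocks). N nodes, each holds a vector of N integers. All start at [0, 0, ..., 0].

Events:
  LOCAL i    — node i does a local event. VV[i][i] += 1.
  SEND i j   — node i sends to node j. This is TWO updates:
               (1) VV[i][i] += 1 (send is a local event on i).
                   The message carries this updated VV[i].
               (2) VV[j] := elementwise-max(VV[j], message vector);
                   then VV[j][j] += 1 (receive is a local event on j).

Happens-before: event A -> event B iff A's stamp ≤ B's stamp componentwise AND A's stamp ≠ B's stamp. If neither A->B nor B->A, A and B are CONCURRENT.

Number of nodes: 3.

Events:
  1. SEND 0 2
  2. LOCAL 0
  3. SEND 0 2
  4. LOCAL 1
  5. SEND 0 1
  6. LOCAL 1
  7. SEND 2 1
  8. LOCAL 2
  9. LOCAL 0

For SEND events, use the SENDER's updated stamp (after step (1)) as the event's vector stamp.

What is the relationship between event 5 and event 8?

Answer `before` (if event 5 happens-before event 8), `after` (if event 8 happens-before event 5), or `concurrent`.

Initial: VV[0]=[0, 0, 0]
Initial: VV[1]=[0, 0, 0]
Initial: VV[2]=[0, 0, 0]
Event 1: SEND 0->2: VV[0][0]++ -> VV[0]=[1, 0, 0], msg_vec=[1, 0, 0]; VV[2]=max(VV[2],msg_vec) then VV[2][2]++ -> VV[2]=[1, 0, 1]
Event 2: LOCAL 0: VV[0][0]++ -> VV[0]=[2, 0, 0]
Event 3: SEND 0->2: VV[0][0]++ -> VV[0]=[3, 0, 0], msg_vec=[3, 0, 0]; VV[2]=max(VV[2],msg_vec) then VV[2][2]++ -> VV[2]=[3, 0, 2]
Event 4: LOCAL 1: VV[1][1]++ -> VV[1]=[0, 1, 0]
Event 5: SEND 0->1: VV[0][0]++ -> VV[0]=[4, 0, 0], msg_vec=[4, 0, 0]; VV[1]=max(VV[1],msg_vec) then VV[1][1]++ -> VV[1]=[4, 2, 0]
Event 6: LOCAL 1: VV[1][1]++ -> VV[1]=[4, 3, 0]
Event 7: SEND 2->1: VV[2][2]++ -> VV[2]=[3, 0, 3], msg_vec=[3, 0, 3]; VV[1]=max(VV[1],msg_vec) then VV[1][1]++ -> VV[1]=[4, 4, 3]
Event 8: LOCAL 2: VV[2][2]++ -> VV[2]=[3, 0, 4]
Event 9: LOCAL 0: VV[0][0]++ -> VV[0]=[5, 0, 0]
Event 5 stamp: [4, 0, 0]
Event 8 stamp: [3, 0, 4]
[4, 0, 0] <= [3, 0, 4]? False
[3, 0, 4] <= [4, 0, 0]? False
Relation: concurrent

Answer: concurrent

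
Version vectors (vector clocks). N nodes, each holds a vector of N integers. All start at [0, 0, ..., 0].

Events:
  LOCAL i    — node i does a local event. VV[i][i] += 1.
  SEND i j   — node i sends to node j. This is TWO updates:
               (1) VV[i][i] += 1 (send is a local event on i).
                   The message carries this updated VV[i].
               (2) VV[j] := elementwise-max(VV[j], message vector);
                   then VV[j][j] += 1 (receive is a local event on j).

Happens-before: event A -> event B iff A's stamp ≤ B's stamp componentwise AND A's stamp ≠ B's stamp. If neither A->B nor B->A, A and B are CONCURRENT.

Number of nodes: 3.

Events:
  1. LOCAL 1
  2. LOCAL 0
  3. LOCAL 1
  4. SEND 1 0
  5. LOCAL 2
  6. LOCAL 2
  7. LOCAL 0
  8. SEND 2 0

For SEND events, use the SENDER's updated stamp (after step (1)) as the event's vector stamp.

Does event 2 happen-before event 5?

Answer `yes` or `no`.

Initial: VV[0]=[0, 0, 0]
Initial: VV[1]=[0, 0, 0]
Initial: VV[2]=[0, 0, 0]
Event 1: LOCAL 1: VV[1][1]++ -> VV[1]=[0, 1, 0]
Event 2: LOCAL 0: VV[0][0]++ -> VV[0]=[1, 0, 0]
Event 3: LOCAL 1: VV[1][1]++ -> VV[1]=[0, 2, 0]
Event 4: SEND 1->0: VV[1][1]++ -> VV[1]=[0, 3, 0], msg_vec=[0, 3, 0]; VV[0]=max(VV[0],msg_vec) then VV[0][0]++ -> VV[0]=[2, 3, 0]
Event 5: LOCAL 2: VV[2][2]++ -> VV[2]=[0, 0, 1]
Event 6: LOCAL 2: VV[2][2]++ -> VV[2]=[0, 0, 2]
Event 7: LOCAL 0: VV[0][0]++ -> VV[0]=[3, 3, 0]
Event 8: SEND 2->0: VV[2][2]++ -> VV[2]=[0, 0, 3], msg_vec=[0, 0, 3]; VV[0]=max(VV[0],msg_vec) then VV[0][0]++ -> VV[0]=[4, 3, 3]
Event 2 stamp: [1, 0, 0]
Event 5 stamp: [0, 0, 1]
[1, 0, 0] <= [0, 0, 1]? False. Equal? False. Happens-before: False

Answer: no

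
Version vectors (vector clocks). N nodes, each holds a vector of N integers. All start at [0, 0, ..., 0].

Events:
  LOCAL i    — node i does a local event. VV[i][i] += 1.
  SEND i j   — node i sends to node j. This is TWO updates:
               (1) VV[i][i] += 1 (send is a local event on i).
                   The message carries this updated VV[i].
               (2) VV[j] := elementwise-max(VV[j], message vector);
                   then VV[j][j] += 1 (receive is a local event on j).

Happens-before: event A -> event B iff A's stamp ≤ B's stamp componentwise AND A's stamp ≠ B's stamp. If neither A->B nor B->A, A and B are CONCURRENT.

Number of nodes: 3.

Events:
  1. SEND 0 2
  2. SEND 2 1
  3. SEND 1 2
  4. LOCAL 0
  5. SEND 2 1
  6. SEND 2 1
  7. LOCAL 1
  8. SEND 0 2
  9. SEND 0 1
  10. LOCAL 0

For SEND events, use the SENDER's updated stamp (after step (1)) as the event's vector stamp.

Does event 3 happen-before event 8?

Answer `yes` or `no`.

Answer: no

Derivation:
Initial: VV[0]=[0, 0, 0]
Initial: VV[1]=[0, 0, 0]
Initial: VV[2]=[0, 0, 0]
Event 1: SEND 0->2: VV[0][0]++ -> VV[0]=[1, 0, 0], msg_vec=[1, 0, 0]; VV[2]=max(VV[2],msg_vec) then VV[2][2]++ -> VV[2]=[1, 0, 1]
Event 2: SEND 2->1: VV[2][2]++ -> VV[2]=[1, 0, 2], msg_vec=[1, 0, 2]; VV[1]=max(VV[1],msg_vec) then VV[1][1]++ -> VV[1]=[1, 1, 2]
Event 3: SEND 1->2: VV[1][1]++ -> VV[1]=[1, 2, 2], msg_vec=[1, 2, 2]; VV[2]=max(VV[2],msg_vec) then VV[2][2]++ -> VV[2]=[1, 2, 3]
Event 4: LOCAL 0: VV[0][0]++ -> VV[0]=[2, 0, 0]
Event 5: SEND 2->1: VV[2][2]++ -> VV[2]=[1, 2, 4], msg_vec=[1, 2, 4]; VV[1]=max(VV[1],msg_vec) then VV[1][1]++ -> VV[1]=[1, 3, 4]
Event 6: SEND 2->1: VV[2][2]++ -> VV[2]=[1, 2, 5], msg_vec=[1, 2, 5]; VV[1]=max(VV[1],msg_vec) then VV[1][1]++ -> VV[1]=[1, 4, 5]
Event 7: LOCAL 1: VV[1][1]++ -> VV[1]=[1, 5, 5]
Event 8: SEND 0->2: VV[0][0]++ -> VV[0]=[3, 0, 0], msg_vec=[3, 0, 0]; VV[2]=max(VV[2],msg_vec) then VV[2][2]++ -> VV[2]=[3, 2, 6]
Event 9: SEND 0->1: VV[0][0]++ -> VV[0]=[4, 0, 0], msg_vec=[4, 0, 0]; VV[1]=max(VV[1],msg_vec) then VV[1][1]++ -> VV[1]=[4, 6, 5]
Event 10: LOCAL 0: VV[0][0]++ -> VV[0]=[5, 0, 0]
Event 3 stamp: [1, 2, 2]
Event 8 stamp: [3, 0, 0]
[1, 2, 2] <= [3, 0, 0]? False. Equal? False. Happens-before: False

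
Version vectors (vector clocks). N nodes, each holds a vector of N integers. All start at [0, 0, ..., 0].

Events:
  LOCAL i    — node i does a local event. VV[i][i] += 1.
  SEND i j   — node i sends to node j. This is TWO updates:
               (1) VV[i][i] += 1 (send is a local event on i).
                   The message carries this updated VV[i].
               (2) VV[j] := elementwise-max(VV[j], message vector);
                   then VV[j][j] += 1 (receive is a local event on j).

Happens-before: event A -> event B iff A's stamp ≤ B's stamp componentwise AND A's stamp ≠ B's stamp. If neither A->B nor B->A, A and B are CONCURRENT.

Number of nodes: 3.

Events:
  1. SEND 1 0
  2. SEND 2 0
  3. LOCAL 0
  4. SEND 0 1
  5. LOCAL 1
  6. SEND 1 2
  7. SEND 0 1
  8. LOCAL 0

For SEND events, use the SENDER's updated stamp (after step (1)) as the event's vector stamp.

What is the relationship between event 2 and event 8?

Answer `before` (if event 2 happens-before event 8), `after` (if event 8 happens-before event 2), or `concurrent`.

Answer: before

Derivation:
Initial: VV[0]=[0, 0, 0]
Initial: VV[1]=[0, 0, 0]
Initial: VV[2]=[0, 0, 0]
Event 1: SEND 1->0: VV[1][1]++ -> VV[1]=[0, 1, 0], msg_vec=[0, 1, 0]; VV[0]=max(VV[0],msg_vec) then VV[0][0]++ -> VV[0]=[1, 1, 0]
Event 2: SEND 2->0: VV[2][2]++ -> VV[2]=[0, 0, 1], msg_vec=[0, 0, 1]; VV[0]=max(VV[0],msg_vec) then VV[0][0]++ -> VV[0]=[2, 1, 1]
Event 3: LOCAL 0: VV[0][0]++ -> VV[0]=[3, 1, 1]
Event 4: SEND 0->1: VV[0][0]++ -> VV[0]=[4, 1, 1], msg_vec=[4, 1, 1]; VV[1]=max(VV[1],msg_vec) then VV[1][1]++ -> VV[1]=[4, 2, 1]
Event 5: LOCAL 1: VV[1][1]++ -> VV[1]=[4, 3, 1]
Event 6: SEND 1->2: VV[1][1]++ -> VV[1]=[4, 4, 1], msg_vec=[4, 4, 1]; VV[2]=max(VV[2],msg_vec) then VV[2][2]++ -> VV[2]=[4, 4, 2]
Event 7: SEND 0->1: VV[0][0]++ -> VV[0]=[5, 1, 1], msg_vec=[5, 1, 1]; VV[1]=max(VV[1],msg_vec) then VV[1][1]++ -> VV[1]=[5, 5, 1]
Event 8: LOCAL 0: VV[0][0]++ -> VV[0]=[6, 1, 1]
Event 2 stamp: [0, 0, 1]
Event 8 stamp: [6, 1, 1]
[0, 0, 1] <= [6, 1, 1]? True
[6, 1, 1] <= [0, 0, 1]? False
Relation: before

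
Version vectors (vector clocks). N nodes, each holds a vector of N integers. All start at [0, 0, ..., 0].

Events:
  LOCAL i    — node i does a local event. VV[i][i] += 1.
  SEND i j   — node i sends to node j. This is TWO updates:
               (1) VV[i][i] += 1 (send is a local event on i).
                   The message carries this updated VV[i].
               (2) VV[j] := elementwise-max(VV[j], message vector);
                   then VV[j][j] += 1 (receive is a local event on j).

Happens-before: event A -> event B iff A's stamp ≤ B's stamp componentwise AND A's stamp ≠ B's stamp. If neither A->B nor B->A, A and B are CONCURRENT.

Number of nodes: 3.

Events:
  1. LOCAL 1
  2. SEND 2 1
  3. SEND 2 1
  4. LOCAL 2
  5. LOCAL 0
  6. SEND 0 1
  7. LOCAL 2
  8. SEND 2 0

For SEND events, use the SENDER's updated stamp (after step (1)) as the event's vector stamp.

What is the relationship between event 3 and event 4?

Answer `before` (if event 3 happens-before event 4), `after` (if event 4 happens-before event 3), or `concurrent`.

Initial: VV[0]=[0, 0, 0]
Initial: VV[1]=[0, 0, 0]
Initial: VV[2]=[0, 0, 0]
Event 1: LOCAL 1: VV[1][1]++ -> VV[1]=[0, 1, 0]
Event 2: SEND 2->1: VV[2][2]++ -> VV[2]=[0, 0, 1], msg_vec=[0, 0, 1]; VV[1]=max(VV[1],msg_vec) then VV[1][1]++ -> VV[1]=[0, 2, 1]
Event 3: SEND 2->1: VV[2][2]++ -> VV[2]=[0, 0, 2], msg_vec=[0, 0, 2]; VV[1]=max(VV[1],msg_vec) then VV[1][1]++ -> VV[1]=[0, 3, 2]
Event 4: LOCAL 2: VV[2][2]++ -> VV[2]=[0, 0, 3]
Event 5: LOCAL 0: VV[0][0]++ -> VV[0]=[1, 0, 0]
Event 6: SEND 0->1: VV[0][0]++ -> VV[0]=[2, 0, 0], msg_vec=[2, 0, 0]; VV[1]=max(VV[1],msg_vec) then VV[1][1]++ -> VV[1]=[2, 4, 2]
Event 7: LOCAL 2: VV[2][2]++ -> VV[2]=[0, 0, 4]
Event 8: SEND 2->0: VV[2][2]++ -> VV[2]=[0, 0, 5], msg_vec=[0, 0, 5]; VV[0]=max(VV[0],msg_vec) then VV[0][0]++ -> VV[0]=[3, 0, 5]
Event 3 stamp: [0, 0, 2]
Event 4 stamp: [0, 0, 3]
[0, 0, 2] <= [0, 0, 3]? True
[0, 0, 3] <= [0, 0, 2]? False
Relation: before

Answer: before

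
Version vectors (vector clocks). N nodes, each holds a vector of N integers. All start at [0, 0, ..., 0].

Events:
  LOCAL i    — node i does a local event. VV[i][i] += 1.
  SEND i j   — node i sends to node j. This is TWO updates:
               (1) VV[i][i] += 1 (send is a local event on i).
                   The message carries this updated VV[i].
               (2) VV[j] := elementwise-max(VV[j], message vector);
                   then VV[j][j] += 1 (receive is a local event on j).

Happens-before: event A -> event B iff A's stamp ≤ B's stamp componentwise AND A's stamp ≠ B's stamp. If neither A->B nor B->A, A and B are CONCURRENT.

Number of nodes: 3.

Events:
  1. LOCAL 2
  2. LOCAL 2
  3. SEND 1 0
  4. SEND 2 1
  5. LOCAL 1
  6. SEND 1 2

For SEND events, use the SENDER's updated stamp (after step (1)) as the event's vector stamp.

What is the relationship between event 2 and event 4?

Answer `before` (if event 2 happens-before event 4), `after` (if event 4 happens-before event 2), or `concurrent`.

Initial: VV[0]=[0, 0, 0]
Initial: VV[1]=[0, 0, 0]
Initial: VV[2]=[0, 0, 0]
Event 1: LOCAL 2: VV[2][2]++ -> VV[2]=[0, 0, 1]
Event 2: LOCAL 2: VV[2][2]++ -> VV[2]=[0, 0, 2]
Event 3: SEND 1->0: VV[1][1]++ -> VV[1]=[0, 1, 0], msg_vec=[0, 1, 0]; VV[0]=max(VV[0],msg_vec) then VV[0][0]++ -> VV[0]=[1, 1, 0]
Event 4: SEND 2->1: VV[2][2]++ -> VV[2]=[0, 0, 3], msg_vec=[0, 0, 3]; VV[1]=max(VV[1],msg_vec) then VV[1][1]++ -> VV[1]=[0, 2, 3]
Event 5: LOCAL 1: VV[1][1]++ -> VV[1]=[0, 3, 3]
Event 6: SEND 1->2: VV[1][1]++ -> VV[1]=[0, 4, 3], msg_vec=[0, 4, 3]; VV[2]=max(VV[2],msg_vec) then VV[2][2]++ -> VV[2]=[0, 4, 4]
Event 2 stamp: [0, 0, 2]
Event 4 stamp: [0, 0, 3]
[0, 0, 2] <= [0, 0, 3]? True
[0, 0, 3] <= [0, 0, 2]? False
Relation: before

Answer: before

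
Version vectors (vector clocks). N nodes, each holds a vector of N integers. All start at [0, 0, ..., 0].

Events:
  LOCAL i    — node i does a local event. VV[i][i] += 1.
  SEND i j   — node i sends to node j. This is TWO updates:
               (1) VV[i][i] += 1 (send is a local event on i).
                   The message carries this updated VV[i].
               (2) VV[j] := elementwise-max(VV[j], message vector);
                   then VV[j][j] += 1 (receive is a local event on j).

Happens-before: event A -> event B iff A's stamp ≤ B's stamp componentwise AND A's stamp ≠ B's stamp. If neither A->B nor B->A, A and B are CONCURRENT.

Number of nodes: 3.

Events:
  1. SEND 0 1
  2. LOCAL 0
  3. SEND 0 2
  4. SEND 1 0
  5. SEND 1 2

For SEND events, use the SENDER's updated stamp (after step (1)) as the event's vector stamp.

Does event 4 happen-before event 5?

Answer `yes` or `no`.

Initial: VV[0]=[0, 0, 0]
Initial: VV[1]=[0, 0, 0]
Initial: VV[2]=[0, 0, 0]
Event 1: SEND 0->1: VV[0][0]++ -> VV[0]=[1, 0, 0], msg_vec=[1, 0, 0]; VV[1]=max(VV[1],msg_vec) then VV[1][1]++ -> VV[1]=[1, 1, 0]
Event 2: LOCAL 0: VV[0][0]++ -> VV[0]=[2, 0, 0]
Event 3: SEND 0->2: VV[0][0]++ -> VV[0]=[3, 0, 0], msg_vec=[3, 0, 0]; VV[2]=max(VV[2],msg_vec) then VV[2][2]++ -> VV[2]=[3, 0, 1]
Event 4: SEND 1->0: VV[1][1]++ -> VV[1]=[1, 2, 0], msg_vec=[1, 2, 0]; VV[0]=max(VV[0],msg_vec) then VV[0][0]++ -> VV[0]=[4, 2, 0]
Event 5: SEND 1->2: VV[1][1]++ -> VV[1]=[1, 3, 0], msg_vec=[1, 3, 0]; VV[2]=max(VV[2],msg_vec) then VV[2][2]++ -> VV[2]=[3, 3, 2]
Event 4 stamp: [1, 2, 0]
Event 5 stamp: [1, 3, 0]
[1, 2, 0] <= [1, 3, 0]? True. Equal? False. Happens-before: True

Answer: yes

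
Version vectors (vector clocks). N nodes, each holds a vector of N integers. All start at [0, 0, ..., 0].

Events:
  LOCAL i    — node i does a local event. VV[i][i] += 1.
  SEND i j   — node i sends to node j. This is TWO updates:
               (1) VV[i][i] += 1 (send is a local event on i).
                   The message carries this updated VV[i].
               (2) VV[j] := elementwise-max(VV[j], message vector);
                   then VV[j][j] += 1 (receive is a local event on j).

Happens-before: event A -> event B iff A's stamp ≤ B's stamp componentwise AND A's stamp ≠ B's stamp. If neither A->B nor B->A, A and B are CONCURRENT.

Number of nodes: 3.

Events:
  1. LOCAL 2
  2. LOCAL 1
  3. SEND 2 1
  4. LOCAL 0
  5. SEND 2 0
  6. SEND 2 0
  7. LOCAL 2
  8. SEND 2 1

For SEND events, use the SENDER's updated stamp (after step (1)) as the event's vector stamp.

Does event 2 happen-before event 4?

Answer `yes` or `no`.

Answer: no

Derivation:
Initial: VV[0]=[0, 0, 0]
Initial: VV[1]=[0, 0, 0]
Initial: VV[2]=[0, 0, 0]
Event 1: LOCAL 2: VV[2][2]++ -> VV[2]=[0, 0, 1]
Event 2: LOCAL 1: VV[1][1]++ -> VV[1]=[0, 1, 0]
Event 3: SEND 2->1: VV[2][2]++ -> VV[2]=[0, 0, 2], msg_vec=[0, 0, 2]; VV[1]=max(VV[1],msg_vec) then VV[1][1]++ -> VV[1]=[0, 2, 2]
Event 4: LOCAL 0: VV[0][0]++ -> VV[0]=[1, 0, 0]
Event 5: SEND 2->0: VV[2][2]++ -> VV[2]=[0, 0, 3], msg_vec=[0, 0, 3]; VV[0]=max(VV[0],msg_vec) then VV[0][0]++ -> VV[0]=[2, 0, 3]
Event 6: SEND 2->0: VV[2][2]++ -> VV[2]=[0, 0, 4], msg_vec=[0, 0, 4]; VV[0]=max(VV[0],msg_vec) then VV[0][0]++ -> VV[0]=[3, 0, 4]
Event 7: LOCAL 2: VV[2][2]++ -> VV[2]=[0, 0, 5]
Event 8: SEND 2->1: VV[2][2]++ -> VV[2]=[0, 0, 6], msg_vec=[0, 0, 6]; VV[1]=max(VV[1],msg_vec) then VV[1][1]++ -> VV[1]=[0, 3, 6]
Event 2 stamp: [0, 1, 0]
Event 4 stamp: [1, 0, 0]
[0, 1, 0] <= [1, 0, 0]? False. Equal? False. Happens-before: False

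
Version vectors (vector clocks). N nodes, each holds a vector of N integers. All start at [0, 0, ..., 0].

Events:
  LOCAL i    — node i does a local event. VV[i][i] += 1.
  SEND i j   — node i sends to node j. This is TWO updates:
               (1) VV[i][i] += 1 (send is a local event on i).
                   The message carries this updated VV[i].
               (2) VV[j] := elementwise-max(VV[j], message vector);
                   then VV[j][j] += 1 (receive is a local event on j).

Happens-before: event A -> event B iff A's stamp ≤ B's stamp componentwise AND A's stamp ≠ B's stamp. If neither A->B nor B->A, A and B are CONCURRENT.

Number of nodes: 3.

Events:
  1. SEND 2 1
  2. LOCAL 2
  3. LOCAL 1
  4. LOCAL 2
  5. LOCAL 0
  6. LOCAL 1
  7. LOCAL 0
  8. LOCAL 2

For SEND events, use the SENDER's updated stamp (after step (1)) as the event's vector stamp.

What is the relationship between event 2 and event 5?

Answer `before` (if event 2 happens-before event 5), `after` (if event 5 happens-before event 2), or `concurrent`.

Initial: VV[0]=[0, 0, 0]
Initial: VV[1]=[0, 0, 0]
Initial: VV[2]=[0, 0, 0]
Event 1: SEND 2->1: VV[2][2]++ -> VV[2]=[0, 0, 1], msg_vec=[0, 0, 1]; VV[1]=max(VV[1],msg_vec) then VV[1][1]++ -> VV[1]=[0, 1, 1]
Event 2: LOCAL 2: VV[2][2]++ -> VV[2]=[0, 0, 2]
Event 3: LOCAL 1: VV[1][1]++ -> VV[1]=[0, 2, 1]
Event 4: LOCAL 2: VV[2][2]++ -> VV[2]=[0, 0, 3]
Event 5: LOCAL 0: VV[0][0]++ -> VV[0]=[1, 0, 0]
Event 6: LOCAL 1: VV[1][1]++ -> VV[1]=[0, 3, 1]
Event 7: LOCAL 0: VV[0][0]++ -> VV[0]=[2, 0, 0]
Event 8: LOCAL 2: VV[2][2]++ -> VV[2]=[0, 0, 4]
Event 2 stamp: [0, 0, 2]
Event 5 stamp: [1, 0, 0]
[0, 0, 2] <= [1, 0, 0]? False
[1, 0, 0] <= [0, 0, 2]? False
Relation: concurrent

Answer: concurrent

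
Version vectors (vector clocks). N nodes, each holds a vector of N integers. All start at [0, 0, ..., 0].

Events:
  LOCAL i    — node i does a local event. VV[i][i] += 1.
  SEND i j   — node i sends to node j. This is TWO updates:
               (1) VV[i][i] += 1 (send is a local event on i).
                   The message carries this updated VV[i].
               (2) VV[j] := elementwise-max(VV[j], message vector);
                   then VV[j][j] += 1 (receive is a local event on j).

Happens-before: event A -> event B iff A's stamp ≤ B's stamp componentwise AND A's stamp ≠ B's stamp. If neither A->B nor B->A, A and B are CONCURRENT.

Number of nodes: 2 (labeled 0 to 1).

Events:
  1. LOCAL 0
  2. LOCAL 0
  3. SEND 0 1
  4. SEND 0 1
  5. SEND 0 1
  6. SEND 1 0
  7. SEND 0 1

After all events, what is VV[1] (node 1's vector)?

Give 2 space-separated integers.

Answer: 7 5

Derivation:
Initial: VV[0]=[0, 0]
Initial: VV[1]=[0, 0]
Event 1: LOCAL 0: VV[0][0]++ -> VV[0]=[1, 0]
Event 2: LOCAL 0: VV[0][0]++ -> VV[0]=[2, 0]
Event 3: SEND 0->1: VV[0][0]++ -> VV[0]=[3, 0], msg_vec=[3, 0]; VV[1]=max(VV[1],msg_vec) then VV[1][1]++ -> VV[1]=[3, 1]
Event 4: SEND 0->1: VV[0][0]++ -> VV[0]=[4, 0], msg_vec=[4, 0]; VV[1]=max(VV[1],msg_vec) then VV[1][1]++ -> VV[1]=[4, 2]
Event 5: SEND 0->1: VV[0][0]++ -> VV[0]=[5, 0], msg_vec=[5, 0]; VV[1]=max(VV[1],msg_vec) then VV[1][1]++ -> VV[1]=[5, 3]
Event 6: SEND 1->0: VV[1][1]++ -> VV[1]=[5, 4], msg_vec=[5, 4]; VV[0]=max(VV[0],msg_vec) then VV[0][0]++ -> VV[0]=[6, 4]
Event 7: SEND 0->1: VV[0][0]++ -> VV[0]=[7, 4], msg_vec=[7, 4]; VV[1]=max(VV[1],msg_vec) then VV[1][1]++ -> VV[1]=[7, 5]
Final vectors: VV[0]=[7, 4]; VV[1]=[7, 5]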